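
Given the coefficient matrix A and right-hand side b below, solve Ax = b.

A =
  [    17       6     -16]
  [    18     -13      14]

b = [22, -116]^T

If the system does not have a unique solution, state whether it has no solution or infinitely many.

Row-reduce:
R1 ← R1 / (17).
R2 ← R2 − 18·R1.
R2 ← R2 / (-329/17).
R1 ← R1 − 6/17·R2.
Rank is 2 with 3 unknowns, leaving x_3 free.

infinitely many solutions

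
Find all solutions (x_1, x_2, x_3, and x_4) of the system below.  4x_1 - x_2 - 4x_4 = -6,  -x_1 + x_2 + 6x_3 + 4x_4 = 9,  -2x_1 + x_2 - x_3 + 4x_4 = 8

Row-reduce:
R1 ← R1 / (4).
R2 ← R2 + 1·R1.
R3 ← R3 + 2·R1.
R2 ← R2 / (3/4).
R1 ← R1 + 1/4·R2.
R3 ← R3 − 1/2·R2.
R3 ← R3 / (-5).
R1 ← R1 − 2·R3.
R2 ← R2 − 8·R3.
Rank is 3 with 4 unknowns, leaving x_4 free.

infinitely many solutions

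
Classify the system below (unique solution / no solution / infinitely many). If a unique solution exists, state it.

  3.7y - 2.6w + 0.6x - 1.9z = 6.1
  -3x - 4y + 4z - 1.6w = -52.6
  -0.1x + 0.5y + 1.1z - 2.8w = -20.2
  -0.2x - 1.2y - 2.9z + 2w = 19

Row-reduce the augmented matrix:
R1 ← R1 / (3/5).
R2 ← R2 + 3·R1.
R3 ← R3 + 1/10·R1.
R4 ← R4 + 1/5·R1.
R2 ← R2 / (29/2).
R1 ← R1 − 37/6·R2.
R3 ← R3 − 67/60·R2.
R4 ← R4 − 1/30·R2.
R3 ← R3 / (35/29).
R1 ← R1 + 24/29·R3.
R2 ← R2 + 11/29·R3.
R4 ← R4 + 1021/290·R3.
R4 ← R4 / (-43621/8750).
R1 ← R1 − 376/875·R4.
R2 ← R2 + 1461/875·R4.
R3 ← R3 + 1529/875·R4.
Reading off the reduced rows gives x = 5, y = 3, z = -4, w = 6.

x = 5, y = 3, z = -4, w = 6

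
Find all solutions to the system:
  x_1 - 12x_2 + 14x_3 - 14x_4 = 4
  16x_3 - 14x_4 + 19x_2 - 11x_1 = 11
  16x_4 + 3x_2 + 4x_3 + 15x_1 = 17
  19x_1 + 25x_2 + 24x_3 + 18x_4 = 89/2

no solution

Row-reduce:
R2 ← R2 + 11·R1.
R3 ← R3 − 15·R1.
R4 ← R4 − 19·R1.
R2 ← R2 / (-113).
R1 ← R1 + 12·R2.
R3 ← R3 − 183·R2.
R4 ← R4 − 253·R2.
R3 ← R3 / (7832/113).
R1 ← R1 + 458/113·R3.
R2 ← R2 + 170/113·R3.
R4 ← R4 − 15664/113·R3.
Row 4 reduces to 0 = -1/2, a contradiction. The system is inconsistent.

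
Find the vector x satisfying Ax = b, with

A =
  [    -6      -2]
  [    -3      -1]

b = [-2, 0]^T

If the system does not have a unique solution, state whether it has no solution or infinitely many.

no solution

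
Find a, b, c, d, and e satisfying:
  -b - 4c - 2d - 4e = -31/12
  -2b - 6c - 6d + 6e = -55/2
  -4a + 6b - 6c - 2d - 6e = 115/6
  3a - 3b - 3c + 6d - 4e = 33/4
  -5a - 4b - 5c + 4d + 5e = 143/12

a = -11/4, b = 5/4, c = 1/4, d = 8/3, e = -5/4

Row-reduce the augmented matrix:
Swap R1 and R3.
R1 ← R1 / (-4).
R4 ← R4 − 3·R1.
R5 ← R5 + 5·R1.
R2 ← R2 / (-2).
R1 ← R1 + 3/2·R2.
R3 ← R3 + 1·R2.
R4 ← R4 − 3/2·R2.
R5 ← R5 + 23/2·R2.
R3 ← R3 / (-1).
R1 ← R1 − 6·R3.
R2 ← R2 − 3·R3.
R4 ← R4 + 12·R3.
R5 ← R5 − 37·R3.
R4 ← R4 / (-12).
R1 ← R1 − 11·R4.
R2 ← R2 − 6·R4.
R3 ← R3 + 1·R4.
R5 ← R5 − 78·R4.
R5 ← R5 / (239).
R1 ← R1 − 85/3·R5.
R2 ← R2 − 16·R5.
R3 ← R3 − 1/3·R5.
R4 ← R4 + 20/3·R5.
Reading off the reduced rows gives a = -11/4, b = 5/4, c = 1/4, d = 8/3, e = -5/4.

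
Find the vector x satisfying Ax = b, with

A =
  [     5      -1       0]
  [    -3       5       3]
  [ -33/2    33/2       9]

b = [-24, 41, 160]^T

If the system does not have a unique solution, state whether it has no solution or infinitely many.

Row-reduce:
R1 ← R1 / (5).
R2 ← R2 + 3·R1.
R3 ← R3 + 33/2·R1.
R2 ← R2 / (22/5).
R1 ← R1 + 1/5·R2.
R3 ← R3 − 66/5·R2.
Row 3 reduces to 0 = 1, a contradiction. The system is inconsistent.

no solution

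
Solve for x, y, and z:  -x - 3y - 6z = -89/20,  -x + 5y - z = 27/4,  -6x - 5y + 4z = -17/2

x = 1/4, y = 7/5, z = 0

Row-reduce the augmented matrix:
R1 ← R1 / (-1).
R2 ← R2 + 1·R1.
R3 ← R3 + 6·R1.
R2 ← R2 / (8).
R1 ← R1 − 3·R2.
R3 ← R3 − 13·R2.
R3 ← R3 / (255/8).
R1 ← R1 − 33/8·R3.
R2 ← R2 − 5/8·R3.
Reading off the reduced rows gives x = 1/4, y = 7/5, z = 0.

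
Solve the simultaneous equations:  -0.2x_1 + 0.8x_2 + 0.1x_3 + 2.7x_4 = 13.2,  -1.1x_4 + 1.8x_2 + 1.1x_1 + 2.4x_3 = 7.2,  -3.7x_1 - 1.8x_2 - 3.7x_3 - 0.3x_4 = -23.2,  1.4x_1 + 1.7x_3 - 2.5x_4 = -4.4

x_1 = 4, x_2 = 4, x_3 = 0, x_4 = 4

Row-reduce the augmented matrix:
R1 ← R1 / (-1/5).
R2 ← R2 − 11/10·R1.
R3 ← R3 + 37/10·R1.
R4 ← R4 − 7/5·R1.
R2 ← R2 / (31/5).
R1 ← R1 + 4·R2.
R3 ← R3 + 83/5·R2.
R4 ← R4 − 28/5·R2.
R3 ← R3 / (364/155).
R1 ← R1 − 87/62·R3.
R2 ← R2 − 59/124·R3.
R4 ← R4 + 41/155·R3.
R4 ← R4 / (1283/520).
R1 ← R1 − 707/208·R4.
R2 ← R2 − 2055/416·R4.
R3 ← R3 + 595/104·R4.
Reading off the reduced rows gives x_1 = 4, x_2 = 4, x_3 = 0, x_4 = 4.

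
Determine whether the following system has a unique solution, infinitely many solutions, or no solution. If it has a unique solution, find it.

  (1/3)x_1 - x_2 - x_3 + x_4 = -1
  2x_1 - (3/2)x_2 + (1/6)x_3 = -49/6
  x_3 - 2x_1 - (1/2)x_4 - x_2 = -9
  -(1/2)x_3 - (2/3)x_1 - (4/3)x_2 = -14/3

x_1 = 0, x_2 = 5, x_3 = -4, x_4 = 0

Row-reduce the augmented matrix:
R1 ← R1 / (1/3).
R2 ← R2 − 2·R1.
R3 ← R3 + 2·R1.
R4 ← R4 + 2/3·R1.
R2 ← R2 / (9/2).
R1 ← R1 + 3·R2.
R3 ← R3 + 7·R2.
R4 ← R4 + 10/3·R2.
R3 ← R3 / (124/27).
R1 ← R1 − 10/9·R3.
R2 ← R2 − 37/27·R3.
R4 ← R4 − 335/162·R3.
R4 ← R4 / (-1069/1488).
R1 ← R1 + 9/124·R4.
R2 ← R2 + 47/248·R4.
R3 ← R3 + 207/248·R4.
Reading off the reduced rows gives x_1 = 0, x_2 = 5, x_3 = -4, x_4 = 0.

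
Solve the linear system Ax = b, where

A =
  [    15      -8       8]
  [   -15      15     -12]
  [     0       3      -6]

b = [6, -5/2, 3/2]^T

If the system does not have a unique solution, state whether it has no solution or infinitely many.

Row-reduce the augmented matrix:
R1 ← R1 / (15).
R2 ← R2 + 15·R1.
R2 ← R2 / (7).
R1 ← R1 + 8/15·R2.
R3 ← R3 − 3·R2.
R3 ← R3 / (-30/7).
R1 ← R1 − 8/35·R3.
R2 ← R2 + 4/7·R3.
Reading off the reduced rows gives x_1 = 2/3, x_2 = 1/2, x_3 = 0.

x_1 = 2/3, x_2 = 1/2, x_3 = 0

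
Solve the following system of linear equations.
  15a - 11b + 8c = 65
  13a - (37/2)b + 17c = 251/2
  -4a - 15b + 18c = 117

no solution

Row-reduce:
R1 ← R1 / (15).
R2 ← R2 − 13·R1.
R3 ← R3 + 4·R1.
R2 ← R2 / (-269/30).
R1 ← R1 + 11/15·R2.
R3 ← R3 + 269/15·R2.
Row 3 reduces to 0 = -4, a contradiction. The system is inconsistent.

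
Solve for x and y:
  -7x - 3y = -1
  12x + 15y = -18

x = 1, y = -2

Row-reduce the augmented matrix:
R1 ← R1 / (-7).
R2 ← R2 − 12·R1.
R2 ← R2 / (69/7).
R1 ← R1 − 3/7·R2.
Reading off the reduced rows gives x = 1, y = -2.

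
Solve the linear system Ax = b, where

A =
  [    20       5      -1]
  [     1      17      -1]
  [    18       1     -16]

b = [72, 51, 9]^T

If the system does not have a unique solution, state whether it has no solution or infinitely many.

x_1 = 3, x_2 = 3, x_3 = 3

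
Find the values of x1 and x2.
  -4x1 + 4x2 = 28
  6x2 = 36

x1 = -1, x2 = 6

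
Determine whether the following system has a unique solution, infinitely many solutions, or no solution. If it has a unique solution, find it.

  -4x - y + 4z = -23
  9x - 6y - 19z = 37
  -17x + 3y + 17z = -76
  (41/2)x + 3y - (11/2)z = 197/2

Row-reduce:
R1 ← R1 / (-4).
R2 ← R2 − 9·R1.
R3 ← R3 + 17·R1.
R4 ← R4 − 41/2·R1.
R2 ← R2 / (-33/4).
R1 ← R1 − 1/4·R2.
R3 ← R3 − 29/4·R2.
R4 ← R4 + 17/8·R2.
R3 ← R3 / (-290/33).
R1 ← R1 + 43/33·R3.
R2 ← R2 − 40/33·R3.
R4 ← R4 − 580/33·R3.
Row 4 reduces to 0 = 2, a contradiction. The system is inconsistent.

no solution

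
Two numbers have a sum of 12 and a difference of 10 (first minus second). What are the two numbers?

Let x = first number, y = second number.
  x + y = 12
  x - y = 10
Row-reduce the augmented matrix:
R2 ← R2 − 1·R1.
R2 ← R2 / (-2).
R1 ← R1 − 1·R2.
Reading off the reduced rows gives x = 11, y = 1.

first number: 11, second number: 1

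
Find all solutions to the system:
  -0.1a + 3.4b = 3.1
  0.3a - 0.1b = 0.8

Row-reduce the augmented matrix:
R1 ← R1 / (-1/10).
R2 ← R2 − 3/10·R1.
R2 ← R2 / (101/10).
R1 ← R1 + 34·R2.
Reading off the reduced rows gives a = 3, b = 1.

a = 3, b = 1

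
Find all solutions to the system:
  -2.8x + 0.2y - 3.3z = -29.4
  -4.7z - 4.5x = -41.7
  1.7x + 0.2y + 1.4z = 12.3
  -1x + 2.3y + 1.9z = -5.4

x = 3, y = -6, z = 6

Row-reduce the augmented matrix:
R1 ← R1 / (-14/5).
R2 ← R2 + 9/2·R1.
R3 ← R3 − 17/10·R1.
R4 ← R4 + 1·R1.
R2 ← R2 / (-9/28).
R1 ← R1 + 1/14·R2.
R3 ← R3 − 9/28·R2.
R4 ← R4 − 78/35·R2.
Swap R3 and R4.
R3 ← R3 / (2179/300).
R1 ← R1 − 47/45·R3.
R2 ← R2 + 169/90·R3.
R4 reduces to 0 = 0, so the extra equation is consistent.
Reading off the reduced rows gives x = 3, y = -6, z = 6.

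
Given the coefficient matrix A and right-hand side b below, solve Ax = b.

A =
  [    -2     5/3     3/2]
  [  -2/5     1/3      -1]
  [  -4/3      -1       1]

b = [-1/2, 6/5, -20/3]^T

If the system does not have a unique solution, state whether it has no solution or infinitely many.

x_1 = 2, x_2 = 3, x_3 = -1

Row-reduce the augmented matrix:
R1 ← R1 / (-2).
R2 ← R2 + 2/5·R1.
R3 ← R3 + 4/3·R1.
Swap R2 and R3.
R2 ← R2 / (-19/9).
R1 ← R1 + 5/6·R2.
R3 ← R3 / (-13/10).
R1 ← R1 + 3/4·R3.
Reading off the reduced rows gives x_1 = 2, x_2 = 3, x_3 = -1.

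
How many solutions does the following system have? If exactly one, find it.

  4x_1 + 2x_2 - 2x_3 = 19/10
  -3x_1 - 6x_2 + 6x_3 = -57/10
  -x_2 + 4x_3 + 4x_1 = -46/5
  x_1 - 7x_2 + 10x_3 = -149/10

Row-reduce the augmented matrix:
R1 ← R1 / (4).
R2 ← R2 + 3·R1.
R3 ← R3 − 4·R1.
R4 ← R4 − 1·R1.
R2 ← R2 / (-9/2).
R1 ← R1 − 1/2·R2.
R3 ← R3 + 3·R2.
R4 ← R4 + 15/2·R2.
R3 ← R3 / (3).
R2 ← R2 + 1·R3.
R4 ← R4 − 3·R3.
R4 reduces to 0 = 0, so the extra equation is consistent.
Reading off the reduced rows gives x_1 = 0, x_2 = -9/5, x_3 = -11/4.

x_1 = 0, x_2 = -9/5, x_3 = -11/4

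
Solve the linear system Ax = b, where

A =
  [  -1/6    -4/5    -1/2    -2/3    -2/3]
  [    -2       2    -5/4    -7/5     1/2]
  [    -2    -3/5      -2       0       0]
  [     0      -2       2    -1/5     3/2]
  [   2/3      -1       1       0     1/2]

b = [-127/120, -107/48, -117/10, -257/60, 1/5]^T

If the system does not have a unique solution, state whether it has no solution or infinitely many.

x_1 = 14/5, x_2 = 8/3, x_3 = 9/4, x_4 = -3/2, x_5 = -5/2

Row-reduce the augmented matrix:
R1 ← R1 / (-1/6).
R2 ← R2 + 2·R1.
R3 ← R3 + 2·R1.
R5 ← R5 − 2/3·R1.
R2 ← R2 / (58/5).
R1 ← R1 − 24/5·R2.
R3 ← R3 − 9·R2.
R4 ← R4 + 2·R2.
R5 ← R5 + 21/5·R2.
R3 ← R3 / (73/232).
R1 ← R1 − 30/29·R3.
R2 ← R2 − 95/232·R3.
R4 ← R4 − 327/116·R3.
R5 ← R5 − 167/232·R3.
R4 ← R4 / (-9073/365).
R1 ← R1 + 2992/365·R4.
R2 ← R2 + 232/73·R4.
R3 ← R3 − 668/73·R4.
R5 ← R5 + 7516/1095·R4.
R5 ← R5 / (6417/18146).
R1 ← R1 + 8742/9073·R5.
R2 ← R2 − 1220/9073·R5.
R3 ← R3 − 8376/9073·R5.
R4 ← R4 − 7025/18146·R5.
Reading off the reduced rows gives x_1 = 14/5, x_2 = 8/3, x_3 = 9/4, x_4 = -3/2, x_5 = -5/2.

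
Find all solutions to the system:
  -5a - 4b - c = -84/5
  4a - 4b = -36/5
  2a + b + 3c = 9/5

Row-reduce the augmented matrix:
R1 ← R1 / (-5).
R2 ← R2 − 4·R1.
R3 ← R3 − 2·R1.
R2 ← R2 / (-36/5).
R1 ← R1 − 4/5·R2.
R3 ← R3 + 3/5·R2.
R3 ← R3 / (8/3).
R1 ← R1 − 1/9·R3.
R2 ← R2 − 1/9·R3.
Reading off the reduced rows gives a = 6/5, b = 3, c = -6/5.

a = 6/5, b = 3, c = -6/5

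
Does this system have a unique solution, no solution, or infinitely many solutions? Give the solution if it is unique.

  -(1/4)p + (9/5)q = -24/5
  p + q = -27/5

From equation 2: p = -27/5 − q.
Substitute into equation 1 and solve: q = -3.
Then p = -12/5.

p = -12/5, q = -3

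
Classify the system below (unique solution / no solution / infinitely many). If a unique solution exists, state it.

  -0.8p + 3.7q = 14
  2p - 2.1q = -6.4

p = 1, q = 4

Row-reduce the augmented matrix:
R1 ← R1 / (-4/5).
R2 ← R2 − 2·R1.
R2 ← R2 / (143/20).
R1 ← R1 + 37/8·R2.
Reading off the reduced rows gives p = 1, q = 4.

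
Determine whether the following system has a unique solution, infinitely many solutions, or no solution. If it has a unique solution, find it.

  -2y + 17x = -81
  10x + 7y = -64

Row-reduce the augmented matrix:
R1 ← R1 / (17).
R2 ← R2 − 10·R1.
R2 ← R2 / (139/17).
R1 ← R1 + 2/17·R2.
Reading off the reduced rows gives x = -5, y = -2.

x = -5, y = -2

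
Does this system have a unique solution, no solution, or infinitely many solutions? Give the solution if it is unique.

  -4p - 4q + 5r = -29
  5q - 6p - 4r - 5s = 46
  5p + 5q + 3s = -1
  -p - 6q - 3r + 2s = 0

p = -1, q = 2, r = -5, s = -2

Row-reduce the augmented matrix:
R1 ← R1 / (-4).
R2 ← R2 + 6·R1.
R3 ← R3 − 5·R1.
R4 ← R4 + 1·R1.
R2 ← R2 / (11).
R1 ← R1 − 1·R2.
R4 ← R4 + 5·R2.
R3 ← R3 / (25/4).
R1 ← R1 + 9/44·R3.
R2 ← R2 + 23/22·R3.
R4 ← R4 + 417/44·R3.
R4 ← R4 / (1176/275).
R1 ← R1 − 152/275·R4.
R2 ← R2 − 13/275·R4.
R3 ← R3 − 12/25·R4.
Reading off the reduced rows gives p = -1, q = 2, r = -5, s = -2.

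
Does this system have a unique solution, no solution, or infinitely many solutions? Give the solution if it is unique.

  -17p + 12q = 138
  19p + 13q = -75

p = -6, q = 3

Row-reduce the augmented matrix:
R1 ← R1 / (-17).
R2 ← R2 − 19·R1.
R2 ← R2 / (449/17).
R1 ← R1 + 12/17·R2.
Reading off the reduced rows gives p = -6, q = 3.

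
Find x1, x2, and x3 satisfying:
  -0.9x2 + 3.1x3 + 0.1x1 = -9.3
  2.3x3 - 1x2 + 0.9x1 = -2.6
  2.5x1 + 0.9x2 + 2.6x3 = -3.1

x1 = 4, x2 = -3, x3 = -4

Row-reduce the augmented matrix:
R1 ← R1 / (1/10).
R2 ← R2 − 9/10·R1.
R3 ← R3 − 5/2·R1.
R2 ← R2 / (71/10).
R1 ← R1 + 9·R2.
R3 ← R3 − 117/5·R2.
R3 ← R3 / (1345/142).
R1 ← R1 + 103/71·R3.
R2 ← R2 + 256/71·R3.
Reading off the reduced rows gives x1 = 4, x2 = -3, x3 = -4.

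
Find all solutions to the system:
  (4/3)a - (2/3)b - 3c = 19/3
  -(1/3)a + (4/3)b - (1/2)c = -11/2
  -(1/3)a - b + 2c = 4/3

no solution

Row-reduce:
R1 ← R1 / (4/3).
R2 ← R2 + 1/3·R1.
R3 ← R3 + 1/3·R1.
R2 ← R2 / (7/6).
R1 ← R1 + 1/2·R2.
R3 ← R3 + 7/6·R2.
Row 3 reduces to 0 = -1, a contradiction. The system is inconsistent.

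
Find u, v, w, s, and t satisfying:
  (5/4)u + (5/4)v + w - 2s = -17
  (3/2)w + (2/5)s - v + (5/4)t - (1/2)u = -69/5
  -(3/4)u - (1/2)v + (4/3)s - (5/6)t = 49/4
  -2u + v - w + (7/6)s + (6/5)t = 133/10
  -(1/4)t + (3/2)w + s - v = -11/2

Row-reduce the augmented matrix:
R1 ← R1 / (5/4).
R2 ← R2 + 1/2·R1.
R3 ← R3 + 3/4·R1.
R4 ← R4 + 2·R1.
R2 ← R2 / (-1/2).
R1 ← R1 − 1·R2.
R3 ← R3 − 1/4·R2.
R4 ← R4 − 3·R2.
R5 ← R5 + 1·R2.
R3 ← R3 / (31/20).
R1 ← R1 − 23/5·R3.
R2 ← R2 + 19/5·R3.
R4 ← R4 − 12·R3.
R5 ← R5 + 23/10·R3.
R4 ← R4 / (-3643/930).
R1 ← R1 + 1024/465·R4.
R2 ← R2 − 296/465·R4.
R3 ← R3 + 4/93·R4.
R5 ← R5 − 791/465·R4.
R5 ← R5 / (155117/109290).
R1 ← R1 + 146414/54645·R5.
R2 ← R2 + 72944/54645·R5.
R3 ← R3 + 5413/21858·R5.
R4 ← R4 + 9591/3643·R5.
Reading off the reduced rows gives u = -5, v = 1, w = -6, s = 3, t = -6.

u = -5, v = 1, w = -6, s = 3, t = -6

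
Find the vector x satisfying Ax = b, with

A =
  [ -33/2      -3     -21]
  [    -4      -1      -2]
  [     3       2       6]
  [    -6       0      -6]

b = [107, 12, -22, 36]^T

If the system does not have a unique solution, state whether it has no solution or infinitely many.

no solution

Row-reduce:
R1 ← R1 / (-33/2).
R2 ← R2 + 4·R1.
R3 ← R3 − 3·R1.
R4 ← R4 + 6·R1.
R2 ← R2 / (-3/11).
R1 ← R1 − 2/11·R2.
R3 ← R3 − 16/11·R2.
R4 ← R4 − 12/11·R2.
R3 ← R3 / (56/3).
R1 ← R1 − 10/3·R3.
R2 ← R2 + 34/3·R3.
R4 ← R4 − 14·R3.
Row 4 reduces to 0 = -1, a contradiction. The system is inconsistent.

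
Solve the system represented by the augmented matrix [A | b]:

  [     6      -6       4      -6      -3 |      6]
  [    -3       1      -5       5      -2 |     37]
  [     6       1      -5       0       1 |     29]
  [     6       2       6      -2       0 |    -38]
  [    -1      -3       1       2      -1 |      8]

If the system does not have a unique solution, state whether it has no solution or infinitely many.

x_1 = 1, x_2 = -3, x_3 = -6, x_4 = 1, x_5 = -4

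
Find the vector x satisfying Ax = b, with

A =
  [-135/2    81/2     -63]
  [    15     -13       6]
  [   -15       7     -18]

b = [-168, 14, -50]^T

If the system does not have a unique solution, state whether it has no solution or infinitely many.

no solution

Row-reduce:
R1 ← R1 / (-135/2).
R2 ← R2 − 15·R1.
R3 ← R3 + 15·R1.
R2 ← R2 / (-4).
R1 ← R1 + 3/5·R2.
R3 ← R3 + 2·R2.
Row 3 reduces to 0 = -1, a contradiction. The system is inconsistent.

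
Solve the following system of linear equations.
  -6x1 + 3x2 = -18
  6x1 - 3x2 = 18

infinitely many solutions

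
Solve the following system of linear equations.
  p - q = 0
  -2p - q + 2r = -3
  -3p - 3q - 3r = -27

Row-reduce the augmented matrix:
R2 ← R2 + 2·R1.
R3 ← R3 + 3·R1.
R2 ← R2 / (-3).
R1 ← R1 + 1·R2.
R3 ← R3 + 6·R2.
R3 ← R3 / (-7).
R1 ← R1 + 2/3·R3.
R2 ← R2 + 2/3·R3.
Reading off the reduced rows gives p = 3, q = 3, r = 3.

p = 3, q = 3, r = 3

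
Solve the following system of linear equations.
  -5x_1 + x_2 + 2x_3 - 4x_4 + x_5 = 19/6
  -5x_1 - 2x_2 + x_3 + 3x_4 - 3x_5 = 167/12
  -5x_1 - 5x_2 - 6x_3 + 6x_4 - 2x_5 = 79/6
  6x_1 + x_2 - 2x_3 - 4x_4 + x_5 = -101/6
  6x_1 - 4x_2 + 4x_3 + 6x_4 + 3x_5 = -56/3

Row-reduce the augmented matrix:
R1 ← R1 / (-5).
R2 ← R2 + 5·R1.
R3 ← R3 + 5·R1.
R4 ← R4 − 6·R1.
R5 ← R5 − 6·R1.
R2 ← R2 / (-3).
R1 ← R1 + 1/5·R2.
R3 ← R3 + 6·R2.
R4 ← R4 − 11/5·R2.
R5 ← R5 + 14/5·R2.
R3 ← R3 / (-6).
R1 ← R1 + 1/3·R3.
R2 ← R2 − 1/3·R3.
R4 ← R4 + 1/3·R3.
R5 ← R5 − 22/3·R3.
R4 ← R4 / (-31/9).
R1 ← R1 − 5/9·R4.
R2 ← R2 + 23/9·R4.
R3 ← R3 − 2/3·R4.
R5 ← R5 + 92/9·R4.
R5 ← R5 / (2642/155).
R1 ← R1 + 58/155·R5.
R2 ← R2 − 366/155·R5.
R3 ← R3 + 319/310·R5.
R4 ← R4 − 91/310·R5.
Reading off the reduced rows gives x_1 = -2, x_2 = 8/3, x_3 = -1/2, x_4 = 7/4, x_5 = -3/2.

x_1 = -2, x_2 = 8/3, x_3 = -1/2, x_4 = 7/4, x_5 = -3/2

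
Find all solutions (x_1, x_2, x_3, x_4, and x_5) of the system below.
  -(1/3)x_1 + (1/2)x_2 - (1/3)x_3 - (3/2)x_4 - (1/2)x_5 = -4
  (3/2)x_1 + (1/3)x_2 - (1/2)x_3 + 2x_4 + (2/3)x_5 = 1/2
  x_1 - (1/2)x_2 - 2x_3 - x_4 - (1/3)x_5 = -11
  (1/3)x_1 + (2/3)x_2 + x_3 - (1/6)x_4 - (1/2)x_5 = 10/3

Row-reduce:
R1 ← R1 / (-1/3).
R2 ← R2 − 3/2·R1.
R3 ← R3 − 1·R1.
R4 ← R4 − 1/3·R1.
R2 ← R2 / (31/12).
R1 ← R1 + 3/2·R2.
R3 ← R3 − 1·R2.
R4 ← R4 − 7/6·R2.
R3 ← R3 / (-69/31).
R1 ← R1 + 5/31·R3.
R2 ← R2 + 24/31·R3.
R4 ← R4 − 146/93·R3.
R4 ← R4 / (-871/414).
R1 ← R1 − 277/138·R4.
R2 ← R2 + 13/23·R4.
R3 ← R3 − 227/138·R4.
Rank is 4 with 5 unknowns, leaving x_5 free.

infinitely many solutions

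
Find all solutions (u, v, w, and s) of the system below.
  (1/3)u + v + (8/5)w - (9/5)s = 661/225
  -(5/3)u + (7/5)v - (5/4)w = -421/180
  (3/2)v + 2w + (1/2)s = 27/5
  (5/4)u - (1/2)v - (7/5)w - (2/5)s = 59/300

Row-reduce the augmented matrix:
R1 ← R1 / (1/3).
R2 ← R2 + 5/3·R1.
R4 ← R4 − 5/4·R1.
R2 ← R2 / (32/5).
R1 ← R1 − 3·R2.
R3 ← R3 − 3/2·R2.
R4 ← R4 + 17/4·R2.
R3 ← R3 / (107/256).
R1 ← R1 − 1047/640·R3.
R2 ← R2 − 135/128·R3.
R4 ← R4 + 7469/2560·R3.
R4 ← R4 / (19889/1070).
R1 ← R1 + 6096/535·R4.
R2 ← R2 + 855/107·R4.
R3 ← R3 − 668/107·R4.
Reading off the reduced rows gives u = 7/3, v = 2, w = 1, s = 4/5.

u = 7/3, v = 2, w = 1, s = 4/5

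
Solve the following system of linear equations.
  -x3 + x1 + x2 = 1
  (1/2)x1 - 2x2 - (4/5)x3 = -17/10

Row-reduce:
R2 ← R2 − 1/2·R1.
R2 ← R2 / (-5/2).
R1 ← R1 − 1·R2.
Rank is 2 with 3 unknowns, leaving x3 free.

infinitely many solutions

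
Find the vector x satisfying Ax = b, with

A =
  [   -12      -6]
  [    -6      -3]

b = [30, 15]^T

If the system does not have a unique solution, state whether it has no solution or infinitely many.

infinitely many solutions

Row-reduce:
R1 ← R1 / (-12).
R2 ← R2 + 6·R1.
Rank is 1 with 2 unknowns, leaving x_2 free.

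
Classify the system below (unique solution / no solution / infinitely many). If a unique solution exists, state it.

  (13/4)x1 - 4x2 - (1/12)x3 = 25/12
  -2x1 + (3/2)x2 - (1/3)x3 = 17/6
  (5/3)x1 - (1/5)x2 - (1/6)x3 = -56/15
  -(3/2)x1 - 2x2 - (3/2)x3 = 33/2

no solution

Row-reduce:
R1 ← R1 / (13/4).
R2 ← R2 + 2·R1.
R3 ← R3 − 5/3·R1.
R4 ← R4 + 3/2·R1.
R2 ← R2 / (-25/26).
R1 ← R1 + 16/13·R2.
R3 ← R3 − 361/195·R2.
R4 ← R4 + 50/13·R2.
R3 ← R3 / (-389/450).
R1 ← R1 − 7/15·R3.
R2 ← R2 − 2/5·R3.
Row 4 reduces to 0 = 1, a contradiction. The system is inconsistent.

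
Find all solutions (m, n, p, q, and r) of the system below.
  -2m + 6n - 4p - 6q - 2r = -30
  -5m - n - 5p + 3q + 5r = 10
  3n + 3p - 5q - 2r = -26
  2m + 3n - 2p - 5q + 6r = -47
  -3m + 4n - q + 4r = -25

Row-reduce the augmented matrix:
R1 ← R1 / (-2).
R2 ← R2 + 5·R1.
R4 ← R4 − 2·R1.
R5 ← R5 + 3·R1.
R2 ← R2 / (-16).
R1 ← R1 + 3·R2.
R3 ← R3 − 3·R2.
R4 ← R4 − 9·R2.
R5 ← R5 + 5·R2.
R3 ← R3 / (63/16).
R1 ← R1 − 17/16·R3.
R2 ← R2 + 5/16·R3.
R4 ← R4 + 51/16·R3.
R5 ← R5 − 71/16·R3.
R4 ← R4 / (-46/21).
R1 ← R1 − 4/63·R4.
R2 ← R2 + 79/63·R4.
R3 ← R3 + 26/63·R4.
R5 ← R5 − 265/63·R4.
R5 ← R5 / (513/23).
R1 ← R1 + 13/23·R5.
R2 ← R2 + 140/23·R5.
R3 ← R3 + 42/23·R5.
R4 ← R4 + 100/23·R5.
Reading off the reduced rows gives m = -1, n = -3, p = -1, q = 4, r = -3.

m = -1, n = -3, p = -1, q = 4, r = -3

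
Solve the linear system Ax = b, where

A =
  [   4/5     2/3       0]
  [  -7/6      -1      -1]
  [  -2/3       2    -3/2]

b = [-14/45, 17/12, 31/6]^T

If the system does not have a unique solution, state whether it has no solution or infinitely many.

x_1 = -3/2, x_2 = 4/3, x_3 = -1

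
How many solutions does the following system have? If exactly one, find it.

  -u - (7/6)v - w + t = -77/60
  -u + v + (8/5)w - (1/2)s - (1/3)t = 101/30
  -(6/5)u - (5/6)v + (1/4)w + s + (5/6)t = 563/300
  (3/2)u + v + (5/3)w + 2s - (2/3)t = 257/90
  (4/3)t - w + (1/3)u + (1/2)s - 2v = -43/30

u = -4/5, v = -3/2, w = 7/3, s = 1/3, t = -3/2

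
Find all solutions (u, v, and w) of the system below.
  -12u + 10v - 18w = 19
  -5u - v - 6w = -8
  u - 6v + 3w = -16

no solution

Row-reduce:
R1 ← R1 / (-12).
R2 ← R2 + 5·R1.
R3 ← R3 − 1·R1.
R2 ← R2 / (-31/6).
R1 ← R1 + 5/6·R2.
R3 ← R3 + 31/6·R2.
Row 3 reduces to 0 = 3/2, a contradiction. The system is inconsistent.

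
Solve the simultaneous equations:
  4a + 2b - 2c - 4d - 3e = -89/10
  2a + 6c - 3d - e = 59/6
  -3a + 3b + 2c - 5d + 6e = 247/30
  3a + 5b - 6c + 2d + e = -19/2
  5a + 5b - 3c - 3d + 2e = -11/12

a = 4/3, b = -6/5, c = 7/4, d = 1/3, e = 7/3

Row-reduce the augmented matrix:
R1 ← R1 / (4).
R2 ← R2 − 2·R1.
R3 ← R3 + 3·R1.
R4 ← R4 − 3·R1.
R5 ← R5 − 5·R1.
R2 ← R2 / (-1).
R1 ← R1 − 1/2·R2.
R3 ← R3 − 9/2·R2.
R4 ← R4 − 7/2·R2.
R5 ← R5 − 5/2·R2.
R3 ← R3 / (32).
R1 ← R1 − 3·R3.
R2 ← R2 + 7·R3.
R4 ← R4 − 20·R3.
R5 ← R5 − 17·R3.
R4 ← R4 / (149/16).
R1 ← R1 + 21/64·R4.
R2 ← R2 + 111/64·R4.
R3 ← R3 + 25/64·R4.
R5 ← R5 − 393/64·R4.
R5 ← R5 / (1781/596).
R1 ← R1 + 607/596·R5.
R2 ← R2 − 623/596·R5.
R3 ← R3 − 143/596·R5.
R4 ← R4 − 20/149·R5.
Reading off the reduced rows gives a = 4/3, b = -6/5, c = 7/4, d = 1/3, e = 7/3.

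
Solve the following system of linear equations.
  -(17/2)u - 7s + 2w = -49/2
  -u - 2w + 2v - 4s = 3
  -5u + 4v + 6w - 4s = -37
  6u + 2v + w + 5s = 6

Row-reduce:
R1 ← R1 / (-17/2).
R2 ← R2 + 1·R1.
R3 ← R3 + 5·R1.
R4 ← R4 − 6·R1.
R2 ← R2 / (2).
R3 ← R3 − 4·R2.
R4 ← R4 − 2·R2.
R3 ← R3 / (158/17).
R1 ← R1 + 4/17·R3.
R2 ← R2 + 19/17·R3.
R4 ← R4 − 79/17·R3.
Rank is 3 with 4 unknowns, leaving s free.

infinitely many solutions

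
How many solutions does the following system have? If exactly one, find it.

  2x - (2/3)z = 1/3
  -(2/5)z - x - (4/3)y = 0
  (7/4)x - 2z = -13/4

x = 1, y = -3/2, z = 5/2

Row-reduce the augmented matrix:
R1 ← R1 / (2).
R2 ← R2 + 1·R1.
R3 ← R3 − 7/4·R1.
R2 ← R2 / (-4/3).
R3 ← R3 / (-17/12).
R1 ← R1 + 1/3·R3.
R2 ← R2 − 11/20·R3.
Reading off the reduced rows gives x = 1, y = -3/2, z = 5/2.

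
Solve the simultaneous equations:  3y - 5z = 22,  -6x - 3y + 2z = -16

Row-reduce:
Swap R1 and R2.
R1 ← R1 / (-6).
R2 ← R2 / (3).
R1 ← R1 − 1/2·R2.
Rank is 2 with 3 unknowns, leaving z free.

infinitely many solutions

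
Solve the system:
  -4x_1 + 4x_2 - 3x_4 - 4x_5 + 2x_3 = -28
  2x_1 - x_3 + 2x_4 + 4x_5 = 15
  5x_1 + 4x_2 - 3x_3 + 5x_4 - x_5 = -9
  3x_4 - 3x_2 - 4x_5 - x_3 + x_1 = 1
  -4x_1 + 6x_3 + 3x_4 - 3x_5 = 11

x_1 = 1, x_2 = -3, x_3 = 3, x_4 = 2, x_5 = 3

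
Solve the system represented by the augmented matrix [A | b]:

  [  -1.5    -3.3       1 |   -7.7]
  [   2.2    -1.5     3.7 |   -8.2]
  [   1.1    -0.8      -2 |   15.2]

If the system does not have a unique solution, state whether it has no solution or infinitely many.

x_1 = 4, x_2 = -1, x_3 = -5

Row-reduce the augmented matrix:
R1 ← R1 / (-3/2).
R2 ← R2 − 11/5·R1.
R3 ← R3 − 11/10·R1.
R2 ← R2 / (-317/50).
R1 ← R1 − 11/5·R2.
R3 ← R3 + 161/50·R2.
R3 ← R3 / (-37001/9510).
R1 ← R1 − 357/317·R3.
R2 ← R2 + 775/951·R3.
Reading off the reduced rows gives x_1 = 4, x_2 = -1, x_3 = -5.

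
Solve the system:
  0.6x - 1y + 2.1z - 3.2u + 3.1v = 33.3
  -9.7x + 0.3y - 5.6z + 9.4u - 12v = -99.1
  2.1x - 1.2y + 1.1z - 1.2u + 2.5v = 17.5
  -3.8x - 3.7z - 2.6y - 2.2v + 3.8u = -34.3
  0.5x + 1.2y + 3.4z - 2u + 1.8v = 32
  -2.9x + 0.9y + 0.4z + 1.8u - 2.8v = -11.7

x = -2, y = 1, z = 5, u = -2, v = 6

Row-reduce the augmented matrix:
R1 ← R1 / (3/5).
R2 ← R2 + 97/10·R1.
R3 ← R3 − 21/10·R1.
R4 ← R4 + 19/5·R1.
R5 ← R5 − 1/2·R1.
R6 ← R6 + 29/10·R1.
R2 ← R2 / (-238/15).
R1 ← R1 + 5/3·R2.
R3 ← R3 − 23/10·R2.
R4 ← R4 + 134/15·R2.
R5 ← R5 − 61/30·R2.
R6 ← R6 + 59/15·R2.
R3 ← R3 / (-2911/1360).
R1 ← R1 − 71/136·R3.
R2 ← R2 + 243/136·R3.
R4 ← R4 + 2163/340·R3.
R5 ← R5 − 1437/272·R3.
R6 ← R6 − 479/136·R3.
R4 ← R4 / (-419233/101885).
R1 ← R1 − 16/287·R4.
R2 ← R2 + 11350/20377·R4.
R3 ← R3 + 36780/20377·R4.
R5 ← R5 − 97350/20377·R4.
R6 ← R6 − 64900/20377·R4.
R5 ← R5 / (922749/419233).
R1 ← R1 − 223472/419233·R5.
R2 ← R2 + 266491/419233·R5.
R3 ← R3 + 250051/419233·R5.
R4 ← R4 + 890097/838466·R5.
R6 ← R6 − 615166/419233·R5.
R6 reduces to 0 = 0, so the extra equation is consistent.
Reading off the reduced rows gives x = -2, y = 1, z = 5, u = -2, v = 6.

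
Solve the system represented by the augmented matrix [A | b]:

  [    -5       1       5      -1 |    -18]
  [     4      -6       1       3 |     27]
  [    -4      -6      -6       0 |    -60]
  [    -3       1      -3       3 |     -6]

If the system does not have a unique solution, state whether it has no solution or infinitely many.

x_1 = 6, x_2 = 3, x_3 = 3, x_4 = 6

Row-reduce the augmented matrix:
R1 ← R1 / (-5).
R2 ← R2 − 4·R1.
R3 ← R3 + 4·R1.
R4 ← R4 + 3·R1.
R2 ← R2 / (-26/5).
R1 ← R1 + 1/5·R2.
R3 ← R3 + 34/5·R2.
R4 ← R4 − 2/5·R2.
R3 ← R3 / (-215/13).
R1 ← R1 + 31/26·R3.
R2 ← R2 + 25/26·R3.
R4 ← R4 + 73/13·R3.
R4 ← R4 / (962/215).
R1 ← R1 − 57/215·R4.
R2 ← R2 + 13/43·R4.
R3 ← R3 − 27/215·R4.
Reading off the reduced rows gives x_1 = 6, x_2 = 3, x_3 = 3, x_4 = 6.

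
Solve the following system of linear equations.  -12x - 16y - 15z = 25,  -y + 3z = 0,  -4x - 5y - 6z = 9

Row-reduce:
R1 ← R1 / (-12).
R3 ← R3 + 4·R1.
R2 ← R2 / (-1).
R1 ← R1 − 4/3·R2.
R3 ← R3 − 1/3·R2.
Row 3 reduces to 0 = 2/3, a contradiction. The system is inconsistent.

no solution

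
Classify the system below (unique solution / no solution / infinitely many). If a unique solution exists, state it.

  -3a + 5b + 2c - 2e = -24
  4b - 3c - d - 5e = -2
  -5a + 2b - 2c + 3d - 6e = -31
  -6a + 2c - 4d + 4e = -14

Row-reduce:
R1 ← R1 / (-3).
R3 ← R3 + 5·R1.
R4 ← R4 + 6·R1.
R2 ← R2 / (4).
R1 ← R1 + 5/3·R2.
R3 ← R3 + 19/3·R2.
R4 ← R4 + 10·R2.
R3 ← R3 / (-121/12).
R1 ← R1 + 23/12·R3.
R2 ← R2 + 3/4·R3.
R4 ← R4 + 19/2·R3.
R4 ← R4 / (-948/121).
R1 ← R1 + 83/121·R4.
R2 ← R2 + 43/121·R4.
R3 ← R3 + 17/121·R4.
Rank is 4 with 5 unknowns, leaving e free.

infinitely many solutions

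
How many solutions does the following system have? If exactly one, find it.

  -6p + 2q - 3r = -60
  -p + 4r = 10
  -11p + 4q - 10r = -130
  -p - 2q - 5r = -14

p = 6, q = -6, r = 4

Row-reduce the augmented matrix:
R1 ← R1 / (-6).
R2 ← R2 + 1·R1.
R3 ← R3 + 11·R1.
R4 ← R4 + 1·R1.
R2 ← R2 / (-1/3).
R1 ← R1 + 1/3·R2.
R3 ← R3 − 1/3·R2.
R4 ← R4 + 7/3·R2.
Swap R3 and R4.
R3 ← R3 / (-36).
R1 ← R1 + 4·R3.
R2 ← R2 + 27/2·R3.
R4 reduces to 0 = 0, so the extra equation is consistent.
Reading off the reduced rows gives p = 6, q = -6, r = 4.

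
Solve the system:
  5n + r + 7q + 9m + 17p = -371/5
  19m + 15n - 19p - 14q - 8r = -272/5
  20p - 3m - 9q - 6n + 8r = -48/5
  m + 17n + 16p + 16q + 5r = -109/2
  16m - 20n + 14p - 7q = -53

m = -3, n = -3/2, p = -5/2, q = 0, r = 14/5

Row-reduce the augmented matrix:
R1 ← R1 / (9).
R2 ← R2 − 19·R1.
R3 ← R3 + 3·R1.
R4 ← R4 − 1·R1.
R5 ← R5 − 16·R1.
R2 ← R2 / (40/9).
R1 ← R1 − 5/9·R2.
R3 ← R3 + 13/3·R2.
R4 ← R4 − 148/9·R2.
R5 ← R5 + 260/9·R2.
R3 ← R3 / (-557/20).
R1 ← R1 − 35/4·R3.
R2 ← R2 + 247/20·R3.
R4 ← R4 − 1086/5·R3.
R5 ← R5 + 373·R3.
R4 ← R4 / (-166117/1114).
R1 ← R1 + 3640/557·R4.
R2 ← R2 − 9941/1114·R4.
R3 ← R3 − 1389/1114·R4.
R5 ← R5 − 144028/557·R4.
R5 ← R5 / (134113/23731).
R1 ← R1 + 10363/23731·R5.
R2 ← R2 − 5242/23731·R5.
R3 ← R3 − 7333/23731·R5.
R4 ← R4 + 4839/23731·R5.
Reading off the reduced rows gives m = -3, n = -3/2, p = -5/2, q = 0, r = 14/5.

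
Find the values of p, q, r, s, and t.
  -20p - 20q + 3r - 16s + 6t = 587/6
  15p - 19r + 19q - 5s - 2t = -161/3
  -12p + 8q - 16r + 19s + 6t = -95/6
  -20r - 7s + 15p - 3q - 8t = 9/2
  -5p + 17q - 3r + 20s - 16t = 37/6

p = -3, q = -5/3, r = -1/2, s = -3/2, t = -3

Row-reduce the augmented matrix:
R1 ← R1 / (-20).
R2 ← R2 − 15·R1.
R3 ← R3 + 12·R1.
R4 ← R4 − 15·R1.
R5 ← R5 + 5·R1.
R2 ← R2 / (4).
R1 ← R1 − 1·R2.
R3 ← R3 − 20·R2.
R4 ← R4 + 18·R2.
R5 ← R5 − 22·R2.
R3 ← R3 / (1319/20).
R1 ← R1 − 323/80·R3.
R2 ← R2 + 67/16·R3.
R4 ← R4 + 745/8·R3.
R5 ← R5 − 707/8·R3.
R4 ← R4 / (171231/2638).
R1 ← R1 + 10049/5276·R4.
R2 ← R2 − 15633/5276·R4.
R3 ← R3 − 2272/1319·R4.
R5 ← R5 + 91611/2638·R4.
R5 ← R5 / (-1210008/57077).
R1 ← R1 + 28410/57077·R5.
R2 ← R2 − 16036/57077·R5.
R3 ← R3 − 1122/57077·R5.
R4 ← R4 + 5726/57077·R5.
Reading off the reduced rows gives p = -3, q = -5/3, r = -1/2, s = -3/2, t = -3.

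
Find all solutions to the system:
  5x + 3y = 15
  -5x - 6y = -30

Row-reduce the augmented matrix:
R1 ← R1 / (5).
R2 ← R2 + 5·R1.
R2 ← R2 / (-3).
R1 ← R1 − 3/5·R2.
Reading off the reduced rows gives x = 0, y = 5.

x = 0, y = 5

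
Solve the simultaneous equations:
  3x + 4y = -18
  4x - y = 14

From equation 2: y = -14 + 4·x.
Substitute into equation 1 and solve: x = 2.
Then y = -6.

x = 2, y = -6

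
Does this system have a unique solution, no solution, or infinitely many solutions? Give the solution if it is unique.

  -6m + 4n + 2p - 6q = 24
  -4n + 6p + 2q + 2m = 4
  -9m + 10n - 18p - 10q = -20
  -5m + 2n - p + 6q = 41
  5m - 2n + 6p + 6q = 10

no solution

Row-reduce:
R1 ← R1 / (-6).
R2 ← R2 − 2·R1.
R3 ← R3 + 9·R1.
R4 ← R4 + 5·R1.
R5 ← R5 − 5·R1.
R2 ← R2 / (-8/3).
R1 ← R1 + 2/3·R2.
R3 ← R3 − 4·R2.
R4 ← R4 + 4/3·R2.
R5 ← R5 − 4/3·R2.
R3 ← R3 / (-11).
R1 ← R1 + 2·R3.
R2 ← R2 + 5/2·R3.
R4 ← R4 + 6·R3.
R5 ← R5 − 11·R3.
R4 ← R4 / (127/11).
R1 ← R1 − 13/11·R4.
R2 ← R2 − 5/22·R4.
R3 ← R3 − 1/11·R4.
Row 5 reduces to 0 = -2, a contradiction. The system is inconsistent.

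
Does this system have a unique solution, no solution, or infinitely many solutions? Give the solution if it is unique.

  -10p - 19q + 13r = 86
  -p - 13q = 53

Row-reduce:
R1 ← R1 / (-10).
R2 ← R2 + 1·R1.
R2 ← R2 / (-111/10).
R1 ← R1 − 19/10·R2.
Rank is 2 with 3 unknowns, leaving r free.

infinitely many solutions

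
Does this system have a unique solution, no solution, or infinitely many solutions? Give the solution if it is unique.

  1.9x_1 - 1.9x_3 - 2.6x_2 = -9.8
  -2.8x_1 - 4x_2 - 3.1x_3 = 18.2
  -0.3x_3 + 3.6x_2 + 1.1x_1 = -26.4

x_1 = -6, x_2 = -5, x_3 = 6

Row-reduce the augmented matrix:
R1 ← R1 / (19/10).
R2 ← R2 + 14/5·R1.
R3 ← R3 − 11/10·R1.
R2 ← R2 / (-744/95).
R1 ← R1 + 26/19·R2.
R3 ← R3 − 97/19·R2.
R3 ← R3 / (-22663/7440).
R1 ← R1 − 23/744·R3.
R2 ← R2 − 1121/1488·R3.
Reading off the reduced rows gives x_1 = -6, x_2 = -5, x_3 = 6.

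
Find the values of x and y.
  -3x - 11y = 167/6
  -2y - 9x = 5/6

Row-reduce the augmented matrix:
R1 ← R1 / (-3).
R2 ← R2 + 9·R1.
R2 ← R2 / (31).
R1 ← R1 − 11/3·R2.
Reading off the reduced rows gives x = 1/2, y = -8/3.

x = 1/2, y = -8/3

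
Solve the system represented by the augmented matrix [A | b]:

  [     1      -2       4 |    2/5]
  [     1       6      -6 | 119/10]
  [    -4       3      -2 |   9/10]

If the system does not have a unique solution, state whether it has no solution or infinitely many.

Row-reduce the augmented matrix:
R2 ← R2 − 1·R1.
R3 ← R3 + 4·R1.
R2 ← R2 / (8).
R1 ← R1 + 2·R2.
R3 ← R3 + 5·R2.
R3 ← R3 / (31/4).
R1 ← R1 − 3/2·R3.
R2 ← R2 + 5/4·R3.
Reading off the reduced rows gives x_1 = 7/5, x_2 = 3, x_3 = 5/4.

x_1 = 7/5, x_2 = 3, x_3 = 5/4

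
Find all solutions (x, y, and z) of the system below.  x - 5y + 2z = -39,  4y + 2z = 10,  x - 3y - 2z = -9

x = -4, y = 5, z = -5

Row-reduce the augmented matrix:
R3 ← R3 − 1·R1.
R2 ← R2 / (4).
R1 ← R1 + 5·R2.
R3 ← R3 − 2·R2.
R3 ← R3 / (-5).
R1 ← R1 − 9/2·R3.
R2 ← R2 − 1/2·R3.
Reading off the reduced rows gives x = -4, y = 5, z = -5.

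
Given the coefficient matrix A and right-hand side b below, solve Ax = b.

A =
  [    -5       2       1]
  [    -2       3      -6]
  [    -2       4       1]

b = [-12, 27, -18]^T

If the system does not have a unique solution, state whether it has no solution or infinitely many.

Row-reduce the augmented matrix:
R1 ← R1 / (-5).
R2 ← R2 + 2·R1.
R3 ← R3 + 2·R1.
R2 ← R2 / (11/5).
R1 ← R1 + 2/5·R2.
R3 ← R3 − 16/5·R2.
R3 ← R3 / (109/11).
R1 ← R1 + 15/11·R3.
R2 ← R2 + 32/11·R3.
Reading off the reduced rows gives x_1 = 0, x_2 = -3, x_3 = -6.

x_1 = 0, x_2 = -3, x_3 = -6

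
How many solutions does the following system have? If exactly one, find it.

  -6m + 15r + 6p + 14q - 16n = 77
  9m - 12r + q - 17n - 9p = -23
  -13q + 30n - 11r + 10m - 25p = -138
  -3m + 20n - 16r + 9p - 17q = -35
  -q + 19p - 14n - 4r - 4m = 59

no solution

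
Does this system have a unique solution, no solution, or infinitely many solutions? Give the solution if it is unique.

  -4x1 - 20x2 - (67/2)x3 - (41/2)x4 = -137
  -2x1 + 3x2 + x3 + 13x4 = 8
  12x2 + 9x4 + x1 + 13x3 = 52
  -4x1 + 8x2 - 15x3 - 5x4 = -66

Row-reduce:
R1 ← R1 / (-4).
R2 ← R2 + 2·R1.
R3 ← R3 − 1·R1.
R4 ← R4 + 4·R1.
R2 ← R2 / (13).
R1 ← R1 − 5·R2.
R3 ← R3 − 7·R2.
R4 ← R4 − 28·R2.
R3 ← R3 / (-513/104).
R1 ← R1 − 161/104·R3.
R2 ← R2 − 71/52·R3.
R4 ← R4 + 513/26·R3.
Rank is 3 with 4 unknowns, leaving x4 free.

infinitely many solutions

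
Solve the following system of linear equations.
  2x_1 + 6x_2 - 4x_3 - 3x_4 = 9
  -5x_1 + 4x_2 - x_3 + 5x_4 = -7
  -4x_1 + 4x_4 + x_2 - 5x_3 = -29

Row-reduce:
R1 ← R1 / (2).
R2 ← R2 + 5·R1.
R3 ← R3 + 4·R1.
R2 ← R2 / (19).
R1 ← R1 − 3·R2.
R3 ← R3 − 13·R2.
R3 ← R3 / (-104/19).
R1 ← R1 + 5/19·R3.
R2 ← R2 + 11/19·R3.
Rank is 3 with 4 unknowns, leaving x_4 free.

infinitely many solutions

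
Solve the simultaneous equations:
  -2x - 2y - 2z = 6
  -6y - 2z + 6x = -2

infinitely many solutions

Row-reduce:
R1 ← R1 / (-2).
R2 ← R2 − 6·R1.
R2 ← R2 / (-12).
R1 ← R1 − 1·R2.
Rank is 2 with 3 unknowns, leaving z free.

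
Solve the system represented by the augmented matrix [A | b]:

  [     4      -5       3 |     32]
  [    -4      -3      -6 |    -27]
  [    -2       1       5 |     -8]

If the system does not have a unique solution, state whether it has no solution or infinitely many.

Row-reduce the augmented matrix:
R1 ← R1 / (4).
R2 ← R2 + 4·R1.
R3 ← R3 + 2·R1.
R2 ← R2 / (-8).
R1 ← R1 + 5/4·R2.
R3 ← R3 + 3/2·R2.
R3 ← R3 / (113/16).
R1 ← R1 − 39/32·R3.
R2 ← R2 − 3/8·R3.
Reading off the reduced rows gives x_1 = 6, x_2 = -1, x_3 = 1.

x_1 = 6, x_2 = -1, x_3 = 1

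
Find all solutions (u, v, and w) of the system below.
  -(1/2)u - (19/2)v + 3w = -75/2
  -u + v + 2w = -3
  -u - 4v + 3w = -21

Row-reduce:
R1 ← R1 / (-1/2).
R2 ← R2 + 1·R1.
R3 ← R3 + 1·R1.
R2 ← R2 / (20).
R1 ← R1 − 19·R2.
R3 ← R3 − 15·R2.
Rank is 2 with 3 unknowns, leaving w free.

infinitely many solutions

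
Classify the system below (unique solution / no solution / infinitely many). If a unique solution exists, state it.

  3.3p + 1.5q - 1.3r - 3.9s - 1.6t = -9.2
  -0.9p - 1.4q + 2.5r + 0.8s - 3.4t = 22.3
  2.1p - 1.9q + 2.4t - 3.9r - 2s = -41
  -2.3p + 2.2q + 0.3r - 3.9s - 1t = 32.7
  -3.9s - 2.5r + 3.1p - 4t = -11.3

Row-reduce the augmented matrix:
R1 ← R1 / (33/10).
R2 ← R2 + 9/10·R1.
R3 ← R3 − 21/10·R1.
R4 ← R4 + 23/10·R1.
R5 ← R5 − 31/10·R1.
R2 ← R2 / (-109/110).
R1 ← R1 − 5/11·R2.
R3 ← R3 + 157/55·R2.
R4 ← R4 − 357/110·R2.
R5 ← R5 + 31/22·R2.
R3 ← R3 / (-5043/545).
R1 ← R1 − 193/327·R3.
R2 ← R2 + 236/109·R3.
R4 ← R4 − 10498/1635·R3.
R5 ← R5 + 7079/1635·R3.
R4 ← R4 / (-8143/1230).
R1 ← R1 + 301/246·R4.
R2 ← R2 + 1/41·R4.
R3 ← R3 + 11/82·R4.
R5 ← R5 + 272/615·R4.
R5 ← R5 / (-25163/7185).
R1 ← R1 + 464942/1001589·R5.
R2 ← R2 − 503714/1001589·R5.
R3 ← R3 + 490692/333863·R5.
R4 ← R4 − 701924/1001589·R5.
Reading off the reduced rows gives p = -6, q = 3, r = 5, s = -2, t = -3.

p = -6, q = 3, r = 5, s = -2, t = -3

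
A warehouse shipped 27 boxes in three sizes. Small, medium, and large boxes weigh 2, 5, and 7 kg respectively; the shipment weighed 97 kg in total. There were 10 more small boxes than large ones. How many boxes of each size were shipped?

small boxes: 18, medium boxes: 1, large boxes: 8

Let s = small boxes, m = medium boxes, l = large boxes.
  s + m + l = 27
  5m + 7l + 2s = 97
  s - l = 10
Row-reduce the augmented matrix:
R2 ← R2 − 2·R1.
R3 ← R3 − 1·R1.
R2 ← R2 / (3).
R1 ← R1 − 1·R2.
R3 ← R3 + 1·R2.
R3 ← R3 / (-1/3).
R1 ← R1 + 2/3·R3.
R2 ← R2 − 5/3·R3.
Reading off the reduced rows gives s = 18, m = 1, l = 8.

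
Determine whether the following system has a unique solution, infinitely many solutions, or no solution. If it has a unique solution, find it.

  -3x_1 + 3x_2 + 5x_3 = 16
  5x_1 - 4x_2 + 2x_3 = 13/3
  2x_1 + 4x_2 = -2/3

x_1 = -1/3, x_2 = 0, x_3 = 3

Row-reduce the augmented matrix:
R1 ← R1 / (-3).
R2 ← R2 − 5·R1.
R3 ← R3 − 2·R1.
R1 ← R1 + 1·R2.
R3 ← R3 − 6·R2.
R3 ← R3 / (-176/3).
R1 ← R1 − 26/3·R3.
R2 ← R2 − 31/3·R3.
Reading off the reduced rows gives x_1 = -1/3, x_2 = 0, x_3 = 3.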